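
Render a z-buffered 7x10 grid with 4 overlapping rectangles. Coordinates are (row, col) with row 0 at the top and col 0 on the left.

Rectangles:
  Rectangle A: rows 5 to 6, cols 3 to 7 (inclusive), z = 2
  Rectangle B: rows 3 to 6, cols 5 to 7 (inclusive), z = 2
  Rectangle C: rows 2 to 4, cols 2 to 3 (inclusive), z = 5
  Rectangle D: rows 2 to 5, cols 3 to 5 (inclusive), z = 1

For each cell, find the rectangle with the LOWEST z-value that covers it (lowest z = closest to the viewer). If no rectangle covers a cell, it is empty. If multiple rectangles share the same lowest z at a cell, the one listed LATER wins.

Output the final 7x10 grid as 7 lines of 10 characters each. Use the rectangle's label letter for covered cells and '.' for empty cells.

..........
..........
..CDDD....
..CDDDBB..
..CDDDBB..
...DDDBB..
...AABBB..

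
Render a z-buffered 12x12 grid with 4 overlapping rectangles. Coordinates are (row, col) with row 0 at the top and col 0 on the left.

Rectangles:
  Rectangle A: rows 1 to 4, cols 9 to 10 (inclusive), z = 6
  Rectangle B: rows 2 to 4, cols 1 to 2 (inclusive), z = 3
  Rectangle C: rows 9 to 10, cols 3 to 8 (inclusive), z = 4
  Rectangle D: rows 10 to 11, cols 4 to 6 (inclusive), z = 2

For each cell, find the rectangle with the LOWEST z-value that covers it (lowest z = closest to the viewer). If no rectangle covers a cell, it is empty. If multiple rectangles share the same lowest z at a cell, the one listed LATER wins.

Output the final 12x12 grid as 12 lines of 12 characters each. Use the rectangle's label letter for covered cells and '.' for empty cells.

............
.........AA.
.BB......AA.
.BB......AA.
.BB......AA.
............
............
............
............
...CCCCCC...
...CDDDCC...
....DDD.....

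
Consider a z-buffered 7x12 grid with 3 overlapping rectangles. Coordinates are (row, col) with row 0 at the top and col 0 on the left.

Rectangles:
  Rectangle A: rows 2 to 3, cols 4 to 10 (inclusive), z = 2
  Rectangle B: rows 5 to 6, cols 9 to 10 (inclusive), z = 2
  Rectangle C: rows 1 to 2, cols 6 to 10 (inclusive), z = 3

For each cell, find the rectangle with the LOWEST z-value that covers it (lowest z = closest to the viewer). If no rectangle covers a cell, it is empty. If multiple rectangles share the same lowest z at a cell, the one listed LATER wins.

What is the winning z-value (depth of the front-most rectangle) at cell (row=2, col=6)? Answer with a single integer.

Check cell (2,6):
  A: rows 2-3 cols 4-10 z=2 -> covers; best now A (z=2)
  B: rows 5-6 cols 9-10 -> outside (row miss)
  C: rows 1-2 cols 6-10 z=3 -> covers; best now A (z=2)
Winner: A at z=2

Answer: 2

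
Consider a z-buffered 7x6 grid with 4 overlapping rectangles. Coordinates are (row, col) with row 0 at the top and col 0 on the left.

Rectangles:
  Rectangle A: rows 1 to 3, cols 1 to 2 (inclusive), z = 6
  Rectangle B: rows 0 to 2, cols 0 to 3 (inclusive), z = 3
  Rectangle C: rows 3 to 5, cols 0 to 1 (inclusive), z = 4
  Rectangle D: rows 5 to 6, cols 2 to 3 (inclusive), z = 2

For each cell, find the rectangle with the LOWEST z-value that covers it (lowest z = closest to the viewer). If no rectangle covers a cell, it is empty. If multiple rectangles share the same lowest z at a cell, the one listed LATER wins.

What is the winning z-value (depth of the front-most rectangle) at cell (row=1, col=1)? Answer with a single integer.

Answer: 3

Derivation:
Check cell (1,1):
  A: rows 1-3 cols 1-2 z=6 -> covers; best now A (z=6)
  B: rows 0-2 cols 0-3 z=3 -> covers; best now B (z=3)
  C: rows 3-5 cols 0-1 -> outside (row miss)
  D: rows 5-6 cols 2-3 -> outside (row miss)
Winner: B at z=3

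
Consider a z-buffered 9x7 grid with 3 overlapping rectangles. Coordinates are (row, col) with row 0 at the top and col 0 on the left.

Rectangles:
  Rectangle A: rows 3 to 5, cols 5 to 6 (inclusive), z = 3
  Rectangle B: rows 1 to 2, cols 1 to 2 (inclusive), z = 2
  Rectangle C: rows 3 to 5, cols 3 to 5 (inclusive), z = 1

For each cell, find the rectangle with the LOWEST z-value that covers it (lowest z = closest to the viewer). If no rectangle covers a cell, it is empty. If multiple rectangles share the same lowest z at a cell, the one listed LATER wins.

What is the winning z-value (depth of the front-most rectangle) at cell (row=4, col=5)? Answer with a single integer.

Answer: 1

Derivation:
Check cell (4,5):
  A: rows 3-5 cols 5-6 z=3 -> covers; best now A (z=3)
  B: rows 1-2 cols 1-2 -> outside (row miss)
  C: rows 3-5 cols 3-5 z=1 -> covers; best now C (z=1)
Winner: C at z=1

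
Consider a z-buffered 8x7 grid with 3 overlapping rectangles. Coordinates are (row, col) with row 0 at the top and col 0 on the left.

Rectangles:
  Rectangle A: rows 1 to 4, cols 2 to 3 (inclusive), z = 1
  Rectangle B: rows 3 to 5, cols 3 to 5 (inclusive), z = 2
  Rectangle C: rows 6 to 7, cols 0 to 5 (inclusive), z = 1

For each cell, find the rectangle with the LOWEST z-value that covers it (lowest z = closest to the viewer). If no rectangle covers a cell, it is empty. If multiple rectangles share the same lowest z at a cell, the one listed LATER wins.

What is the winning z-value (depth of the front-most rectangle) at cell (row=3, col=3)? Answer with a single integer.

Answer: 1

Derivation:
Check cell (3,3):
  A: rows 1-4 cols 2-3 z=1 -> covers; best now A (z=1)
  B: rows 3-5 cols 3-5 z=2 -> covers; best now A (z=1)
  C: rows 6-7 cols 0-5 -> outside (row miss)
Winner: A at z=1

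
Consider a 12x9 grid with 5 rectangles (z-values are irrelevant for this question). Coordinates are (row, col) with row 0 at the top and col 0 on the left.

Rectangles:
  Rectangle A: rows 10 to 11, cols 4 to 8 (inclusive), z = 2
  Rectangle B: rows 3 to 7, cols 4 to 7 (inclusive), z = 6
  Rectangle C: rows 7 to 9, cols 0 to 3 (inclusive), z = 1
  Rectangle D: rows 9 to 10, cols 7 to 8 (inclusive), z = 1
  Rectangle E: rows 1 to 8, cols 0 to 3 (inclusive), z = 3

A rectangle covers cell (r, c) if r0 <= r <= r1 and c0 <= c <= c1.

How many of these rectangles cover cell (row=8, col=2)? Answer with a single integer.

Answer: 2

Derivation:
Check cell (8,2):
  A: rows 10-11 cols 4-8 -> outside (row miss)
  B: rows 3-7 cols 4-7 -> outside (row miss)
  C: rows 7-9 cols 0-3 -> covers
  D: rows 9-10 cols 7-8 -> outside (row miss)
  E: rows 1-8 cols 0-3 -> covers
Count covering = 2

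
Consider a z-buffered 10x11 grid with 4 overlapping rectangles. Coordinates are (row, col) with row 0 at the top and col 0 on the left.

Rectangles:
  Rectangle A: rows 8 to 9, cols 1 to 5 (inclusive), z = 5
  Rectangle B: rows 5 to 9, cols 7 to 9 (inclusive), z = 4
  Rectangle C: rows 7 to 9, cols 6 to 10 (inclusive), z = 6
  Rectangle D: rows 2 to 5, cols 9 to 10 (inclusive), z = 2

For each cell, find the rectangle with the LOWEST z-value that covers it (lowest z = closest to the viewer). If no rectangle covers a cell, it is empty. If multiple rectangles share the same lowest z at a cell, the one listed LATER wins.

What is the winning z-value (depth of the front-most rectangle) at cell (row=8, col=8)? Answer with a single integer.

Check cell (8,8):
  A: rows 8-9 cols 1-5 -> outside (col miss)
  B: rows 5-9 cols 7-9 z=4 -> covers; best now B (z=4)
  C: rows 7-9 cols 6-10 z=6 -> covers; best now B (z=4)
  D: rows 2-5 cols 9-10 -> outside (row miss)
Winner: B at z=4

Answer: 4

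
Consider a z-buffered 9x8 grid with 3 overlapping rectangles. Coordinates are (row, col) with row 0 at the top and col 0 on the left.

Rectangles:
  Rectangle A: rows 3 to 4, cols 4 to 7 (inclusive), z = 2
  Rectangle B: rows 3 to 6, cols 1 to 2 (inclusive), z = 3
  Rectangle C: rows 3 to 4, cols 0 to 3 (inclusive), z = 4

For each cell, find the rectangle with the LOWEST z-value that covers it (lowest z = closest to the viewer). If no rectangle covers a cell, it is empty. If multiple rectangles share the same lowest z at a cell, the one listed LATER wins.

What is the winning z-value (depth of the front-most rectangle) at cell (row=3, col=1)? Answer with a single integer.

Check cell (3,1):
  A: rows 3-4 cols 4-7 -> outside (col miss)
  B: rows 3-6 cols 1-2 z=3 -> covers; best now B (z=3)
  C: rows 3-4 cols 0-3 z=4 -> covers; best now B (z=3)
Winner: B at z=3

Answer: 3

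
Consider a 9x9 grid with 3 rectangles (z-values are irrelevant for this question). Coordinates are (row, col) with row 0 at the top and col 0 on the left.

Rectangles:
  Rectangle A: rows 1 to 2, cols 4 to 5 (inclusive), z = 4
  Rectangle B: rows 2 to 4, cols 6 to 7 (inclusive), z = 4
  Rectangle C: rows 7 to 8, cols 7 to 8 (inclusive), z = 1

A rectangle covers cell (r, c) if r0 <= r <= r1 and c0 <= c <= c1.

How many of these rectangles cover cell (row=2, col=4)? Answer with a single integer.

Check cell (2,4):
  A: rows 1-2 cols 4-5 -> covers
  B: rows 2-4 cols 6-7 -> outside (col miss)
  C: rows 7-8 cols 7-8 -> outside (row miss)
Count covering = 1

Answer: 1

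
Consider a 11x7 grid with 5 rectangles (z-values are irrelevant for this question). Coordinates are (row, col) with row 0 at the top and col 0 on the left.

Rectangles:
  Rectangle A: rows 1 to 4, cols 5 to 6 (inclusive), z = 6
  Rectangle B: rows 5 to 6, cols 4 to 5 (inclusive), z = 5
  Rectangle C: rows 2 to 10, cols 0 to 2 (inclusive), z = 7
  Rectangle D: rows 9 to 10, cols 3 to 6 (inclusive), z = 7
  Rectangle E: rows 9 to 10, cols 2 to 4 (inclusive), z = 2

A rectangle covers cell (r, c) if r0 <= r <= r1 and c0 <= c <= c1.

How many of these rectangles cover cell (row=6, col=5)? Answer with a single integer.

Answer: 1

Derivation:
Check cell (6,5):
  A: rows 1-4 cols 5-6 -> outside (row miss)
  B: rows 5-6 cols 4-5 -> covers
  C: rows 2-10 cols 0-2 -> outside (col miss)
  D: rows 9-10 cols 3-6 -> outside (row miss)
  E: rows 9-10 cols 2-4 -> outside (row miss)
Count covering = 1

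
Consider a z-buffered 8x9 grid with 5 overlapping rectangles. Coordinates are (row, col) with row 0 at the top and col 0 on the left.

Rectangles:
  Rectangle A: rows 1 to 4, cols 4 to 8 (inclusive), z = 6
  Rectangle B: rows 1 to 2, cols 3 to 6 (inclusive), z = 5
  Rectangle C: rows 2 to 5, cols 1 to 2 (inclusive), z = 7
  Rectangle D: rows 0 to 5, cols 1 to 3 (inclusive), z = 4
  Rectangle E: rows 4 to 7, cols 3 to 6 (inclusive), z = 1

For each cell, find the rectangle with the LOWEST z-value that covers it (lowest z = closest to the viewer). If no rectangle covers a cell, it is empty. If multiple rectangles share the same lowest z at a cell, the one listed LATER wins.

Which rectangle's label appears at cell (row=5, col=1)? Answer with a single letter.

Check cell (5,1):
  A: rows 1-4 cols 4-8 -> outside (row miss)
  B: rows 1-2 cols 3-6 -> outside (row miss)
  C: rows 2-5 cols 1-2 z=7 -> covers; best now C (z=7)
  D: rows 0-5 cols 1-3 z=4 -> covers; best now D (z=4)
  E: rows 4-7 cols 3-6 -> outside (col miss)
Winner: D at z=4

Answer: D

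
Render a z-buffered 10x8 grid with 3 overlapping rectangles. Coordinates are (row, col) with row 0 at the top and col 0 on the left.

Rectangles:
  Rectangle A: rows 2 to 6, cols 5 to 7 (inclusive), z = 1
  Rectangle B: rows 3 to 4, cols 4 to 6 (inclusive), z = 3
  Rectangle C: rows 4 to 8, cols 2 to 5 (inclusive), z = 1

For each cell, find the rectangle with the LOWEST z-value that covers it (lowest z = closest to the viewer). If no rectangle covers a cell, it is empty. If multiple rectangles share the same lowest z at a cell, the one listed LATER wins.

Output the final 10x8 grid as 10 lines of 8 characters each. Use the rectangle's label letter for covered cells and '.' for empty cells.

........
........
.....AAA
....BAAA
..CCCCAA
..CCCCAA
..CCCCAA
..CCCC..
..CCCC..
........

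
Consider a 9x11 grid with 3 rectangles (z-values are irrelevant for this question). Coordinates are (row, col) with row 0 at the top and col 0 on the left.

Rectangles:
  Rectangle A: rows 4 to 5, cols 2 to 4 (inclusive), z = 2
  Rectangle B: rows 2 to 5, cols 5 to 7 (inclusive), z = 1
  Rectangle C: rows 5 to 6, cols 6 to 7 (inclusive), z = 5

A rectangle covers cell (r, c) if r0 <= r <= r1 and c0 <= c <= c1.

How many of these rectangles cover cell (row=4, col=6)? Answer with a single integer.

Answer: 1

Derivation:
Check cell (4,6):
  A: rows 4-5 cols 2-4 -> outside (col miss)
  B: rows 2-5 cols 5-7 -> covers
  C: rows 5-6 cols 6-7 -> outside (row miss)
Count covering = 1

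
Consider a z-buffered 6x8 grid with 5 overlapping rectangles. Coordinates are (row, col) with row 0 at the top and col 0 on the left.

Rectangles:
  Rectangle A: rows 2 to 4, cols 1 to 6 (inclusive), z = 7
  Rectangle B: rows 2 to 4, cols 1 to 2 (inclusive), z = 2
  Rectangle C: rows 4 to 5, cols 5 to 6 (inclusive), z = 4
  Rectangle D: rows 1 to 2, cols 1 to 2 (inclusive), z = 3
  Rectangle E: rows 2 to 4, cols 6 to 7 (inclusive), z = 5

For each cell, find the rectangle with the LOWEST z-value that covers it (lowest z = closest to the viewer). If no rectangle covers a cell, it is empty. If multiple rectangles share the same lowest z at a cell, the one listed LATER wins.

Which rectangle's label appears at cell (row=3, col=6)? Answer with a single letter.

Check cell (3,6):
  A: rows 2-4 cols 1-6 z=7 -> covers; best now A (z=7)
  B: rows 2-4 cols 1-2 -> outside (col miss)
  C: rows 4-5 cols 5-6 -> outside (row miss)
  D: rows 1-2 cols 1-2 -> outside (row miss)
  E: rows 2-4 cols 6-7 z=5 -> covers; best now E (z=5)
Winner: E at z=5

Answer: E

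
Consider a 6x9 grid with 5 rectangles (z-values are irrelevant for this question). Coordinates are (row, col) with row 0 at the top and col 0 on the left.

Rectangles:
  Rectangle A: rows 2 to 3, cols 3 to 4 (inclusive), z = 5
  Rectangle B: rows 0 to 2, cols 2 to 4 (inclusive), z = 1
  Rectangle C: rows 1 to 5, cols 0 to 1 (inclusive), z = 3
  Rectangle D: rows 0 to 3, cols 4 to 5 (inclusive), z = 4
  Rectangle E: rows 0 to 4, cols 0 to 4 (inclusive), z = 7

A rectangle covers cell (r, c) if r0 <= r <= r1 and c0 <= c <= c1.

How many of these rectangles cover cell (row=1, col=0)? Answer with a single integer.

Answer: 2

Derivation:
Check cell (1,0):
  A: rows 2-3 cols 3-4 -> outside (row miss)
  B: rows 0-2 cols 2-4 -> outside (col miss)
  C: rows 1-5 cols 0-1 -> covers
  D: rows 0-3 cols 4-5 -> outside (col miss)
  E: rows 0-4 cols 0-4 -> covers
Count covering = 2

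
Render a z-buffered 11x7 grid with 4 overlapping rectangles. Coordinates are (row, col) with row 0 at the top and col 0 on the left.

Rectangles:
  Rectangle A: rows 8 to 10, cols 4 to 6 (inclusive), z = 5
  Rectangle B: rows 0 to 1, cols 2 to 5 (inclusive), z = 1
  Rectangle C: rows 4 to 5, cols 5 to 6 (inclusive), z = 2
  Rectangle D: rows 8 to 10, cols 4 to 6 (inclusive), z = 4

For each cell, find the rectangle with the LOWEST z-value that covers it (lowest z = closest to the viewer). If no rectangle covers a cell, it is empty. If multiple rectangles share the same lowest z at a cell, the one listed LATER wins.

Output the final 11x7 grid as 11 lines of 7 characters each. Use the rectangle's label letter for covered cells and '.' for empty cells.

..BBBB.
..BBBB.
.......
.......
.....CC
.....CC
.......
.......
....DDD
....DDD
....DDD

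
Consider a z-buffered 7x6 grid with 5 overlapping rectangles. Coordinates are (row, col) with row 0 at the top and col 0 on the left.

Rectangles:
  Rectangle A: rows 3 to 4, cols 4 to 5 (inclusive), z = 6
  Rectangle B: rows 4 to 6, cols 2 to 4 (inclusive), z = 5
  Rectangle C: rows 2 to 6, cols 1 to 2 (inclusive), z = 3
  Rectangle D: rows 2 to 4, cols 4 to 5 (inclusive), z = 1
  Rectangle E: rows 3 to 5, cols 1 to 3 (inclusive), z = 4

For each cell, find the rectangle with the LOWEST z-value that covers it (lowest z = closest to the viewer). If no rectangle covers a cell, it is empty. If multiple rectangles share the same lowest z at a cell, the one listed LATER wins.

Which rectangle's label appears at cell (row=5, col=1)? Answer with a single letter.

Check cell (5,1):
  A: rows 3-4 cols 4-5 -> outside (row miss)
  B: rows 4-6 cols 2-4 -> outside (col miss)
  C: rows 2-6 cols 1-2 z=3 -> covers; best now C (z=3)
  D: rows 2-4 cols 4-5 -> outside (row miss)
  E: rows 3-5 cols 1-3 z=4 -> covers; best now C (z=3)
Winner: C at z=3

Answer: C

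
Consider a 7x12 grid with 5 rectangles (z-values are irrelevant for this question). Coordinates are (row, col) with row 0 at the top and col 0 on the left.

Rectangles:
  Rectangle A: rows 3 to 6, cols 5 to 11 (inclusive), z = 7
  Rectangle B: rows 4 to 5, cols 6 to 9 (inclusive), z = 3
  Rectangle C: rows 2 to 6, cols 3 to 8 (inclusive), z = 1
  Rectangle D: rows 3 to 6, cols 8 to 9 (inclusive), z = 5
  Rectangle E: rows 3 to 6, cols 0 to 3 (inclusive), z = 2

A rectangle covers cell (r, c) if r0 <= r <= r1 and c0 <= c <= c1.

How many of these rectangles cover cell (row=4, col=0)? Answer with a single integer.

Check cell (4,0):
  A: rows 3-6 cols 5-11 -> outside (col miss)
  B: rows 4-5 cols 6-9 -> outside (col miss)
  C: rows 2-6 cols 3-8 -> outside (col miss)
  D: rows 3-6 cols 8-9 -> outside (col miss)
  E: rows 3-6 cols 0-3 -> covers
Count covering = 1

Answer: 1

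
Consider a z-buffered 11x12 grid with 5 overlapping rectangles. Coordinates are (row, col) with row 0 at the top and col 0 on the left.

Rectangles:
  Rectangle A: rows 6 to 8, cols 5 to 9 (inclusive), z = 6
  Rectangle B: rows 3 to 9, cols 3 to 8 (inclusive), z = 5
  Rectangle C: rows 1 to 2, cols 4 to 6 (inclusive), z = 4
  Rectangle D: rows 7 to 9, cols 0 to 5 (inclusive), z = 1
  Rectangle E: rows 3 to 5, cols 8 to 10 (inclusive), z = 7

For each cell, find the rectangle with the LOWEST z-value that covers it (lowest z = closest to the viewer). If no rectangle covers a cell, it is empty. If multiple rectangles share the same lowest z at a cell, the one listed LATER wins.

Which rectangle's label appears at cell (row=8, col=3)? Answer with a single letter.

Answer: D

Derivation:
Check cell (8,3):
  A: rows 6-8 cols 5-9 -> outside (col miss)
  B: rows 3-9 cols 3-8 z=5 -> covers; best now B (z=5)
  C: rows 1-2 cols 4-6 -> outside (row miss)
  D: rows 7-9 cols 0-5 z=1 -> covers; best now D (z=1)
  E: rows 3-5 cols 8-10 -> outside (row miss)
Winner: D at z=1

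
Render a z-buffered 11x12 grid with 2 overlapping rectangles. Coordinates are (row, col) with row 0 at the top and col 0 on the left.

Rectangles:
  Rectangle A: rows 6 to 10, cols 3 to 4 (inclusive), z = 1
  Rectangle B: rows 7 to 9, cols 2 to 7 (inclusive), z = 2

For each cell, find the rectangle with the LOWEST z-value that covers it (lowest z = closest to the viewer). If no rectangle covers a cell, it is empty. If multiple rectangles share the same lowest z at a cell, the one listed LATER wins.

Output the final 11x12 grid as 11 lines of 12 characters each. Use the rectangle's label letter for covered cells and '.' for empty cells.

............
............
............
............
............
............
...AA.......
..BAABBB....
..BAABBB....
..BAABBB....
...AA.......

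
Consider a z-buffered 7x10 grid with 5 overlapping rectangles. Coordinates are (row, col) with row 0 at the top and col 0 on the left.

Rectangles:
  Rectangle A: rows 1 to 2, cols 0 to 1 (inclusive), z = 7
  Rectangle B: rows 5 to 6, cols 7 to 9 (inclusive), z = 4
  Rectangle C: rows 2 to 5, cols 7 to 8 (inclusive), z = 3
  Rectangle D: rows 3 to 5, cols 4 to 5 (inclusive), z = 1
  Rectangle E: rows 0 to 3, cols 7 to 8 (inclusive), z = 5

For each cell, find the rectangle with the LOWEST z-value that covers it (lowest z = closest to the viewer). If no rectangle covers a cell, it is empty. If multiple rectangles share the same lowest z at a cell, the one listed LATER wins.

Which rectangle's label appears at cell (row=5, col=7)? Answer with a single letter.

Check cell (5,7):
  A: rows 1-2 cols 0-1 -> outside (row miss)
  B: rows 5-6 cols 7-9 z=4 -> covers; best now B (z=4)
  C: rows 2-5 cols 7-8 z=3 -> covers; best now C (z=3)
  D: rows 3-5 cols 4-5 -> outside (col miss)
  E: rows 0-3 cols 7-8 -> outside (row miss)
Winner: C at z=3

Answer: C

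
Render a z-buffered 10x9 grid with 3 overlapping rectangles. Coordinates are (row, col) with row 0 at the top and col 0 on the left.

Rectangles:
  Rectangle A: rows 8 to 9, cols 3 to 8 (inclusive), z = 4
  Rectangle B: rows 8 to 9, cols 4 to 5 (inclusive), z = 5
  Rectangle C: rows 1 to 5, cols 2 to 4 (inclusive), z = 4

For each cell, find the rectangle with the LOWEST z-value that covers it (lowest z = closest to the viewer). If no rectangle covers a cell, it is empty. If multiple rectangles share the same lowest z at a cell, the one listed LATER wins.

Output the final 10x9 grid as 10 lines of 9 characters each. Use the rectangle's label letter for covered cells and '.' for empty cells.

.........
..CCC....
..CCC....
..CCC....
..CCC....
..CCC....
.........
.........
...AAAAAA
...AAAAAA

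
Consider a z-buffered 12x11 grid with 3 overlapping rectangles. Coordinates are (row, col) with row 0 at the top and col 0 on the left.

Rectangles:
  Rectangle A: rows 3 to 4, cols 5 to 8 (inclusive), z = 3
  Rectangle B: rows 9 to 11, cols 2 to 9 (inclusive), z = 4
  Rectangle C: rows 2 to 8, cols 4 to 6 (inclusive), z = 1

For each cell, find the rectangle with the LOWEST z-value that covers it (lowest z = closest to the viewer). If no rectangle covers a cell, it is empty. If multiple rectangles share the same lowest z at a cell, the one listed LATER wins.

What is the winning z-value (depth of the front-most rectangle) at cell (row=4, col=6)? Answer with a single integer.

Answer: 1

Derivation:
Check cell (4,6):
  A: rows 3-4 cols 5-8 z=3 -> covers; best now A (z=3)
  B: rows 9-11 cols 2-9 -> outside (row miss)
  C: rows 2-8 cols 4-6 z=1 -> covers; best now C (z=1)
Winner: C at z=1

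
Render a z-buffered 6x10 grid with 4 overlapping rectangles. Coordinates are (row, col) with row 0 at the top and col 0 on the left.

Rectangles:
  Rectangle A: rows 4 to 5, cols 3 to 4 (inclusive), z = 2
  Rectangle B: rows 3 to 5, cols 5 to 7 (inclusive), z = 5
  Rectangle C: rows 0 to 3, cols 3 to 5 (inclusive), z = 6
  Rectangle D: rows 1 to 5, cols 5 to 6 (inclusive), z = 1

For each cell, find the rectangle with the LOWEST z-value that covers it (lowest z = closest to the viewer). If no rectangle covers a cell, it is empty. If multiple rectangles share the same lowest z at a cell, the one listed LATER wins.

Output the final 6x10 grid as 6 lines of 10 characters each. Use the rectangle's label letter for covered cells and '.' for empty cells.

...CCC....
...CCDD...
...CCDD...
...CCDDB..
...AADDB..
...AADDB..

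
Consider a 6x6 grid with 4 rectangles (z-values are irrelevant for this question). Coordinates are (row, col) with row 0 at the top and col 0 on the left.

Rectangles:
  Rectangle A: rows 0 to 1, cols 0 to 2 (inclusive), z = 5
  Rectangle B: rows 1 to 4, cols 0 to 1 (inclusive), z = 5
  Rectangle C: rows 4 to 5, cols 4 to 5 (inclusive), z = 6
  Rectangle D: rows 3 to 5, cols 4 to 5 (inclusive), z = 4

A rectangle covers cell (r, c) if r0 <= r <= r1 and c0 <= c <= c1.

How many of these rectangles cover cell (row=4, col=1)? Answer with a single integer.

Check cell (4,1):
  A: rows 0-1 cols 0-2 -> outside (row miss)
  B: rows 1-4 cols 0-1 -> covers
  C: rows 4-5 cols 4-5 -> outside (col miss)
  D: rows 3-5 cols 4-5 -> outside (col miss)
Count covering = 1

Answer: 1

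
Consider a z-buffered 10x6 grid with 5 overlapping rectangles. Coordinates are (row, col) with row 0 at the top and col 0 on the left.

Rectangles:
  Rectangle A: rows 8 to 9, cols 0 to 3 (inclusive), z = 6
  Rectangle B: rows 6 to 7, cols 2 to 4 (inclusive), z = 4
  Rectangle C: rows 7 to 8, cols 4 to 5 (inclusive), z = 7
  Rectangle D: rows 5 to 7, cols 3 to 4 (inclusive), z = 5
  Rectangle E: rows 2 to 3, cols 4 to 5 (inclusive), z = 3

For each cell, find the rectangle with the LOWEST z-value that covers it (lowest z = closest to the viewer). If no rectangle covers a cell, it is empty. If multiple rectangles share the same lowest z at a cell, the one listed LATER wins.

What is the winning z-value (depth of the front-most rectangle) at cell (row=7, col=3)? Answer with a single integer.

Check cell (7,3):
  A: rows 8-9 cols 0-3 -> outside (row miss)
  B: rows 6-7 cols 2-4 z=4 -> covers; best now B (z=4)
  C: rows 7-8 cols 4-5 -> outside (col miss)
  D: rows 5-7 cols 3-4 z=5 -> covers; best now B (z=4)
  E: rows 2-3 cols 4-5 -> outside (row miss)
Winner: B at z=4

Answer: 4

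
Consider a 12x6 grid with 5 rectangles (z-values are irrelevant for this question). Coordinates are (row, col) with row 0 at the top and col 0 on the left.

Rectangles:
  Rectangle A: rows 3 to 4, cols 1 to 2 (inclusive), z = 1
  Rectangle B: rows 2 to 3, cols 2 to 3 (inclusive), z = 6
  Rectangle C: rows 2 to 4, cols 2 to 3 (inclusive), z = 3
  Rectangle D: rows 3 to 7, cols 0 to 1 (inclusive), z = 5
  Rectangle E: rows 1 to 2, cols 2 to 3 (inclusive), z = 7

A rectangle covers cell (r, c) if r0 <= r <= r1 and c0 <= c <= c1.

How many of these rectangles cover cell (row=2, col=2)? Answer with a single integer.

Answer: 3

Derivation:
Check cell (2,2):
  A: rows 3-4 cols 1-2 -> outside (row miss)
  B: rows 2-3 cols 2-3 -> covers
  C: rows 2-4 cols 2-3 -> covers
  D: rows 3-7 cols 0-1 -> outside (row miss)
  E: rows 1-2 cols 2-3 -> covers
Count covering = 3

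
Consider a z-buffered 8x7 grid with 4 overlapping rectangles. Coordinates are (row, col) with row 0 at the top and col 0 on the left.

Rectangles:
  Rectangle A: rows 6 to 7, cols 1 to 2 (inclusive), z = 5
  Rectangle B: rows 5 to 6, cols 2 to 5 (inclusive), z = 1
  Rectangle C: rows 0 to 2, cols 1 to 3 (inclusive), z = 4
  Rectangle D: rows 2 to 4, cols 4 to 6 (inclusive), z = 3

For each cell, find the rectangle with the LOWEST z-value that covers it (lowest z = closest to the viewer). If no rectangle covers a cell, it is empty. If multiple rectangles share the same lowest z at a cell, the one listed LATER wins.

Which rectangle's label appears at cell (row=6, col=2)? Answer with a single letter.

Answer: B

Derivation:
Check cell (6,2):
  A: rows 6-7 cols 1-2 z=5 -> covers; best now A (z=5)
  B: rows 5-6 cols 2-5 z=1 -> covers; best now B (z=1)
  C: rows 0-2 cols 1-3 -> outside (row miss)
  D: rows 2-4 cols 4-6 -> outside (row miss)
Winner: B at z=1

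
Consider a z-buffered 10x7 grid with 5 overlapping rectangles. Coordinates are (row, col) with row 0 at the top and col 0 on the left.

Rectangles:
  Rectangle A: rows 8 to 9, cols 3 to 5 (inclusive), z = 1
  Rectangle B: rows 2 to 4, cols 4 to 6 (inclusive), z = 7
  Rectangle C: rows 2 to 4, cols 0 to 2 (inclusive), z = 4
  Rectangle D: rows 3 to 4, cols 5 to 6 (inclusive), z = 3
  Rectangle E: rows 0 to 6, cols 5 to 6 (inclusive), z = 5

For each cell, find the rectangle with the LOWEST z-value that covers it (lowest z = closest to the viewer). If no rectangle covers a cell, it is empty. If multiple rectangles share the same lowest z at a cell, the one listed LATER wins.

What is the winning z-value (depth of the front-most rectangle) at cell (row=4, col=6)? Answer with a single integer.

Check cell (4,6):
  A: rows 8-9 cols 3-5 -> outside (row miss)
  B: rows 2-4 cols 4-6 z=7 -> covers; best now B (z=7)
  C: rows 2-4 cols 0-2 -> outside (col miss)
  D: rows 3-4 cols 5-6 z=3 -> covers; best now D (z=3)
  E: rows 0-6 cols 5-6 z=5 -> covers; best now D (z=3)
Winner: D at z=3

Answer: 3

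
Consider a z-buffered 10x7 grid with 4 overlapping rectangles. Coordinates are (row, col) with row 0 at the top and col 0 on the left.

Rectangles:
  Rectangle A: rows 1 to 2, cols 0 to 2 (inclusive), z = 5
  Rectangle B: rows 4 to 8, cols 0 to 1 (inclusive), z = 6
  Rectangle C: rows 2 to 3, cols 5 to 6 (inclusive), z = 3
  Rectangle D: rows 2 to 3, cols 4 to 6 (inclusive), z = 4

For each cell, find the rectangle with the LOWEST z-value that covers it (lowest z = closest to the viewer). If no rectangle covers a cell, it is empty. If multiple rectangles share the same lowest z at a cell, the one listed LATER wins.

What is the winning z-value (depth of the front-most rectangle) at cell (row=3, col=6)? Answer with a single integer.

Answer: 3

Derivation:
Check cell (3,6):
  A: rows 1-2 cols 0-2 -> outside (row miss)
  B: rows 4-8 cols 0-1 -> outside (row miss)
  C: rows 2-3 cols 5-6 z=3 -> covers; best now C (z=3)
  D: rows 2-3 cols 4-6 z=4 -> covers; best now C (z=3)
Winner: C at z=3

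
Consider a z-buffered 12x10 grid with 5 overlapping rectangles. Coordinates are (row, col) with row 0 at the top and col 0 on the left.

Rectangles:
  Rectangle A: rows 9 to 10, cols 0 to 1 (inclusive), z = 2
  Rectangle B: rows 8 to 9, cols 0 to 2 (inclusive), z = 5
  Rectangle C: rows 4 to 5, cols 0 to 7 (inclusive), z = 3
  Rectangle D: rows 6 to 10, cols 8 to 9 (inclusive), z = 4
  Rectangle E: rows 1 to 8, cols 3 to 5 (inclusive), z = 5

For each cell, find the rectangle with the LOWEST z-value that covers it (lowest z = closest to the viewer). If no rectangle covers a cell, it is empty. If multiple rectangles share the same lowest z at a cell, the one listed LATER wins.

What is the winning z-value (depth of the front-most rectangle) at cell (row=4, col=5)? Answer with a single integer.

Answer: 3

Derivation:
Check cell (4,5):
  A: rows 9-10 cols 0-1 -> outside (row miss)
  B: rows 8-9 cols 0-2 -> outside (row miss)
  C: rows 4-5 cols 0-7 z=3 -> covers; best now C (z=3)
  D: rows 6-10 cols 8-9 -> outside (row miss)
  E: rows 1-8 cols 3-5 z=5 -> covers; best now C (z=3)
Winner: C at z=3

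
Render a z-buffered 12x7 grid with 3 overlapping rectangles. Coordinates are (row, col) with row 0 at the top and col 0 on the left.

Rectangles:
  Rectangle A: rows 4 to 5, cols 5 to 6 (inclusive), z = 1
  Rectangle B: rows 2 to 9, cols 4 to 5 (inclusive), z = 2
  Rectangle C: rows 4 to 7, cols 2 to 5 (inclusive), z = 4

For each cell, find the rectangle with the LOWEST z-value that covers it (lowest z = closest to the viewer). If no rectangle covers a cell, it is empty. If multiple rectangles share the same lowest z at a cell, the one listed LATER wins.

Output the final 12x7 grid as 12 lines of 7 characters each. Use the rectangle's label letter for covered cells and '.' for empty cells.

.......
.......
....BB.
....BB.
..CCBAA
..CCBAA
..CCBB.
..CCBB.
....BB.
....BB.
.......
.......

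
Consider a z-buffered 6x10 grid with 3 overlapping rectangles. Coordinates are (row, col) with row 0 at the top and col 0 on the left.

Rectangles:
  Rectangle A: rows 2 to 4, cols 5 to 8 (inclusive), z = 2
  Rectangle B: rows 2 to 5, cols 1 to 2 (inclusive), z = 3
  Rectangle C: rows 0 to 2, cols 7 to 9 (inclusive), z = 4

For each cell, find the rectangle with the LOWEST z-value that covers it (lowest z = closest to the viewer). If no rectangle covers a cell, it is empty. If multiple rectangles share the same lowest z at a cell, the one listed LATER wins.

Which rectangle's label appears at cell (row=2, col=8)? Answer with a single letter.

Answer: A

Derivation:
Check cell (2,8):
  A: rows 2-4 cols 5-8 z=2 -> covers; best now A (z=2)
  B: rows 2-5 cols 1-2 -> outside (col miss)
  C: rows 0-2 cols 7-9 z=4 -> covers; best now A (z=2)
Winner: A at z=2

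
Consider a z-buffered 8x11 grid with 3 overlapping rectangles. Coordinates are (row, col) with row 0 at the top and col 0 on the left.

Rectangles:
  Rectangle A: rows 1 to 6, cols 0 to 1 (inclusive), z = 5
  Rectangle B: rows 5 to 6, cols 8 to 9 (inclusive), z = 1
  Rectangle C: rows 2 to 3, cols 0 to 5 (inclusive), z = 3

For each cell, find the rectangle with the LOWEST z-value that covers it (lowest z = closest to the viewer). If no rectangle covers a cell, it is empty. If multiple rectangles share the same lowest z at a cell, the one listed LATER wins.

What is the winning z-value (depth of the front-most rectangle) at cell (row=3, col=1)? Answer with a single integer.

Check cell (3,1):
  A: rows 1-6 cols 0-1 z=5 -> covers; best now A (z=5)
  B: rows 5-6 cols 8-9 -> outside (row miss)
  C: rows 2-3 cols 0-5 z=3 -> covers; best now C (z=3)
Winner: C at z=3

Answer: 3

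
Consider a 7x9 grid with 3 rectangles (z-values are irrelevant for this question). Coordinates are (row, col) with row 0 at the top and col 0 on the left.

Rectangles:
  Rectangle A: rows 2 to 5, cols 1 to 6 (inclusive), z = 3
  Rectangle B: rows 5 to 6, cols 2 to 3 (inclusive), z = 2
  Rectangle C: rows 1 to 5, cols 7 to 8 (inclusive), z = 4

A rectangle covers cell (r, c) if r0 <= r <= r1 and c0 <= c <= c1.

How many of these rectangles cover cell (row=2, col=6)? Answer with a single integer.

Answer: 1

Derivation:
Check cell (2,6):
  A: rows 2-5 cols 1-6 -> covers
  B: rows 5-6 cols 2-3 -> outside (row miss)
  C: rows 1-5 cols 7-8 -> outside (col miss)
Count covering = 1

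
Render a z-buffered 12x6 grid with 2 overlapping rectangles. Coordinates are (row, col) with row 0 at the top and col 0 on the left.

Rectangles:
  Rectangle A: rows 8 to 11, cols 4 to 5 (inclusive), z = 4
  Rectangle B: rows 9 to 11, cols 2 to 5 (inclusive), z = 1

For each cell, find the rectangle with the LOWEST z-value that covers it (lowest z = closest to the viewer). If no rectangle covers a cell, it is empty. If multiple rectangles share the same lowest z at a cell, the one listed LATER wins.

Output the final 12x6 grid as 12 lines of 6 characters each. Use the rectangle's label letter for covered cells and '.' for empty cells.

......
......
......
......
......
......
......
......
....AA
..BBBB
..BBBB
..BBBB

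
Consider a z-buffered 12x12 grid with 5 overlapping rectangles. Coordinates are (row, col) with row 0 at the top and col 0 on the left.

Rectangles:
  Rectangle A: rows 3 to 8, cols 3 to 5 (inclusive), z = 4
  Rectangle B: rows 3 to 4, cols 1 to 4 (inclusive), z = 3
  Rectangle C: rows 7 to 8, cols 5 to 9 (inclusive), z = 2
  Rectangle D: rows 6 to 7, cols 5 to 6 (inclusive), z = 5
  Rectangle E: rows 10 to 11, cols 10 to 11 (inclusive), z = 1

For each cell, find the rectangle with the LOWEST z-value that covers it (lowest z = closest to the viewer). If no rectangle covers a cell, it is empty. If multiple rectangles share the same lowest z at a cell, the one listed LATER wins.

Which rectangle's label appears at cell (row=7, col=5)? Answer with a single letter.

Answer: C

Derivation:
Check cell (7,5):
  A: rows 3-8 cols 3-5 z=4 -> covers; best now A (z=4)
  B: rows 3-4 cols 1-4 -> outside (row miss)
  C: rows 7-8 cols 5-9 z=2 -> covers; best now C (z=2)
  D: rows 6-7 cols 5-6 z=5 -> covers; best now C (z=2)
  E: rows 10-11 cols 10-11 -> outside (row miss)
Winner: C at z=2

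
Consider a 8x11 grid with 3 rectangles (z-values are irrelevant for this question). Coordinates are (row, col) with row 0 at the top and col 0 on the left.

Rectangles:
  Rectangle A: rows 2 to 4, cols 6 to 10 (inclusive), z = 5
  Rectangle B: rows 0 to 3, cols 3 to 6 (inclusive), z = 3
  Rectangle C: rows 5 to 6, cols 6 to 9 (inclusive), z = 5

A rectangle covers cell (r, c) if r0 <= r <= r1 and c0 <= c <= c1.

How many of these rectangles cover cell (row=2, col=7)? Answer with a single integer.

Answer: 1

Derivation:
Check cell (2,7):
  A: rows 2-4 cols 6-10 -> covers
  B: rows 0-3 cols 3-6 -> outside (col miss)
  C: rows 5-6 cols 6-9 -> outside (row miss)
Count covering = 1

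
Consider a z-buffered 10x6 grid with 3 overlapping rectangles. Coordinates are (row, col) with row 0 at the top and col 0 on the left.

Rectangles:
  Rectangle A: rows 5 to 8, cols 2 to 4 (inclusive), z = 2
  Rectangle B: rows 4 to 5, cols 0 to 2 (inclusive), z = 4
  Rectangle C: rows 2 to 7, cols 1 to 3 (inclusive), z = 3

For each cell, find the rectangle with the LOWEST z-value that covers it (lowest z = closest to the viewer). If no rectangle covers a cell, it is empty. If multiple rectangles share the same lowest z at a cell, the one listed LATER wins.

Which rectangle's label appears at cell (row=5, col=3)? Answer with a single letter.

Check cell (5,3):
  A: rows 5-8 cols 2-4 z=2 -> covers; best now A (z=2)
  B: rows 4-5 cols 0-2 -> outside (col miss)
  C: rows 2-7 cols 1-3 z=3 -> covers; best now A (z=2)
Winner: A at z=2

Answer: A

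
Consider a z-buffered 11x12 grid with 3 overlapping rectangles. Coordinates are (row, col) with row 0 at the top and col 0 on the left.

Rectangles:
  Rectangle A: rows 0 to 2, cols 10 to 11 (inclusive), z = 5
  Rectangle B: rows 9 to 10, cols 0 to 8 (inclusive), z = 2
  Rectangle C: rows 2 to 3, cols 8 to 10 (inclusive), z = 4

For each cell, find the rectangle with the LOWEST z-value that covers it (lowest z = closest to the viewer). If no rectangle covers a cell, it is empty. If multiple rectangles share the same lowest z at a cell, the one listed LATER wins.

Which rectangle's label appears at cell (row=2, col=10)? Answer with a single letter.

Answer: C

Derivation:
Check cell (2,10):
  A: rows 0-2 cols 10-11 z=5 -> covers; best now A (z=5)
  B: rows 9-10 cols 0-8 -> outside (row miss)
  C: rows 2-3 cols 8-10 z=4 -> covers; best now C (z=4)
Winner: C at z=4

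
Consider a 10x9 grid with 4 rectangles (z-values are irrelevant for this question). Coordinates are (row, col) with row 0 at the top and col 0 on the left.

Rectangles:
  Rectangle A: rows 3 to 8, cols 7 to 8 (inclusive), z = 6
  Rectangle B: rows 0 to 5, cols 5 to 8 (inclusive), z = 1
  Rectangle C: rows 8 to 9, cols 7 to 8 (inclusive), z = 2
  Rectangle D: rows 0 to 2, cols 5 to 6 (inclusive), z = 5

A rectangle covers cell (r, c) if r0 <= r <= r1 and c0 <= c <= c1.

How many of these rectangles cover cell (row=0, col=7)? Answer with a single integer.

Answer: 1

Derivation:
Check cell (0,7):
  A: rows 3-8 cols 7-8 -> outside (row miss)
  B: rows 0-5 cols 5-8 -> covers
  C: rows 8-9 cols 7-8 -> outside (row miss)
  D: rows 0-2 cols 5-6 -> outside (col miss)
Count covering = 1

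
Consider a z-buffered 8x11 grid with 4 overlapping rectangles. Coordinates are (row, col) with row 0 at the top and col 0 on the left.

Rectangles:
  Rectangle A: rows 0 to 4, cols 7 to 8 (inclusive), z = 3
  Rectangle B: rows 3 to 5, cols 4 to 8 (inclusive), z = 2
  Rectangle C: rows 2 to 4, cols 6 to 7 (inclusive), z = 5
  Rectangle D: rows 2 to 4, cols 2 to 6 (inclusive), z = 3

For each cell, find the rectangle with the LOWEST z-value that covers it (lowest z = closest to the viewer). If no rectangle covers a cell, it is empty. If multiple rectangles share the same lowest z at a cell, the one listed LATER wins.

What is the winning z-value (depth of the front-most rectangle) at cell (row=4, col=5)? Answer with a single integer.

Answer: 2

Derivation:
Check cell (4,5):
  A: rows 0-4 cols 7-8 -> outside (col miss)
  B: rows 3-5 cols 4-8 z=2 -> covers; best now B (z=2)
  C: rows 2-4 cols 6-7 -> outside (col miss)
  D: rows 2-4 cols 2-6 z=3 -> covers; best now B (z=2)
Winner: B at z=2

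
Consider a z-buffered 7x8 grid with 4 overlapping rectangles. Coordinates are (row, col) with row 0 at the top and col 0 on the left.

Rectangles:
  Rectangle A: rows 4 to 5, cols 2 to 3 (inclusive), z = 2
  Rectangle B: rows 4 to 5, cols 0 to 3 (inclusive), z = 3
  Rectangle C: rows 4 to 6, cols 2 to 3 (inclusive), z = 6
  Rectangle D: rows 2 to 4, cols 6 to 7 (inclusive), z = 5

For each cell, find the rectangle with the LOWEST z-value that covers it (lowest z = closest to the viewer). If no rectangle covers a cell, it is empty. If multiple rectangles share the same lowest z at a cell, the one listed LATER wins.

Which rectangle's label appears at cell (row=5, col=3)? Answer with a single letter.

Answer: A

Derivation:
Check cell (5,3):
  A: rows 4-5 cols 2-3 z=2 -> covers; best now A (z=2)
  B: rows 4-5 cols 0-3 z=3 -> covers; best now A (z=2)
  C: rows 4-6 cols 2-3 z=6 -> covers; best now A (z=2)
  D: rows 2-4 cols 6-7 -> outside (row miss)
Winner: A at z=2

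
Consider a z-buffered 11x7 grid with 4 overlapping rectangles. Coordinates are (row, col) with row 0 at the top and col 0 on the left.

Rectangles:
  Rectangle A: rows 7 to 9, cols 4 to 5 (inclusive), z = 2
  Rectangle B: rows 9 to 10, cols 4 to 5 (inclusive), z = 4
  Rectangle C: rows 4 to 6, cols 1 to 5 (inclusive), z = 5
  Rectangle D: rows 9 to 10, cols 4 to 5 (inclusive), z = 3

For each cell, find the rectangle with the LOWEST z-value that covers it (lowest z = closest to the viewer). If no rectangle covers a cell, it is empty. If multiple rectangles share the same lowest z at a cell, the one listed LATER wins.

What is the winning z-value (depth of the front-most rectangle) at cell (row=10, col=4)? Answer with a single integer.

Answer: 3

Derivation:
Check cell (10,4):
  A: rows 7-9 cols 4-5 -> outside (row miss)
  B: rows 9-10 cols 4-5 z=4 -> covers; best now B (z=4)
  C: rows 4-6 cols 1-5 -> outside (row miss)
  D: rows 9-10 cols 4-5 z=3 -> covers; best now D (z=3)
Winner: D at z=3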